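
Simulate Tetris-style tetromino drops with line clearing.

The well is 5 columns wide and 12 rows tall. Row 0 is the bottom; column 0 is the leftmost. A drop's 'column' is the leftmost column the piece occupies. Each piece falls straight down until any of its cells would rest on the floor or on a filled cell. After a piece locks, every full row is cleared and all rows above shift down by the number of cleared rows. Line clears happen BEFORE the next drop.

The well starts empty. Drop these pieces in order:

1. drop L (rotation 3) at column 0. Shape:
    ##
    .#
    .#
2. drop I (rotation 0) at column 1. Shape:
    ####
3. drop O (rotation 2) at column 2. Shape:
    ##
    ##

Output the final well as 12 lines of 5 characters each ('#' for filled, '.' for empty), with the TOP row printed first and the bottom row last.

Drop 1: L rot3 at col 0 lands with bottom-row=0; cleared 0 line(s) (total 0); column heights now [3 3 0 0 0], max=3
Drop 2: I rot0 at col 1 lands with bottom-row=3; cleared 0 line(s) (total 0); column heights now [3 4 4 4 4], max=4
Drop 3: O rot2 at col 2 lands with bottom-row=4; cleared 0 line(s) (total 0); column heights now [3 4 6 6 4], max=6

Answer: .....
.....
.....
.....
.....
.....
..##.
..##.
.####
##...
.#...
.#...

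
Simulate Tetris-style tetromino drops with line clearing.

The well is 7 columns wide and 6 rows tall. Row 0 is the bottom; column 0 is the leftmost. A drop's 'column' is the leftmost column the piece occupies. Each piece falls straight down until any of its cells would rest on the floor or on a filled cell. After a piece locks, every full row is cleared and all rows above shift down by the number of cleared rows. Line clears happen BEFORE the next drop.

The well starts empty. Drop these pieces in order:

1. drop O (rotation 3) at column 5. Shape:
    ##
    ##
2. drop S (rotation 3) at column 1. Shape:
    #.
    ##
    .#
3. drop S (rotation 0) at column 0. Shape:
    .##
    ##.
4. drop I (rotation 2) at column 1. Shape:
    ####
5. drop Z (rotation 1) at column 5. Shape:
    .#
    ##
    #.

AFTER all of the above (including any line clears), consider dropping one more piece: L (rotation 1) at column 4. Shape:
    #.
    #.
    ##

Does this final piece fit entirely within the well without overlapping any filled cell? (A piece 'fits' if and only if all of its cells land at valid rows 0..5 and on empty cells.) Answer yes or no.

Drop 1: O rot3 at col 5 lands with bottom-row=0; cleared 0 line(s) (total 0); column heights now [0 0 0 0 0 2 2], max=2
Drop 2: S rot3 at col 1 lands with bottom-row=0; cleared 0 line(s) (total 0); column heights now [0 3 2 0 0 2 2], max=3
Drop 3: S rot0 at col 0 lands with bottom-row=3; cleared 0 line(s) (total 0); column heights now [4 5 5 0 0 2 2], max=5
Drop 4: I rot2 at col 1 lands with bottom-row=5; cleared 0 line(s) (total 0); column heights now [4 6 6 6 6 2 2], max=6
Drop 5: Z rot1 at col 5 lands with bottom-row=2; cleared 0 line(s) (total 0); column heights now [4 6 6 6 6 4 5], max=6
Test piece L rot1 at col 4 (width 2): heights before test = [4 6 6 6 6 4 5]; fits = False

Answer: no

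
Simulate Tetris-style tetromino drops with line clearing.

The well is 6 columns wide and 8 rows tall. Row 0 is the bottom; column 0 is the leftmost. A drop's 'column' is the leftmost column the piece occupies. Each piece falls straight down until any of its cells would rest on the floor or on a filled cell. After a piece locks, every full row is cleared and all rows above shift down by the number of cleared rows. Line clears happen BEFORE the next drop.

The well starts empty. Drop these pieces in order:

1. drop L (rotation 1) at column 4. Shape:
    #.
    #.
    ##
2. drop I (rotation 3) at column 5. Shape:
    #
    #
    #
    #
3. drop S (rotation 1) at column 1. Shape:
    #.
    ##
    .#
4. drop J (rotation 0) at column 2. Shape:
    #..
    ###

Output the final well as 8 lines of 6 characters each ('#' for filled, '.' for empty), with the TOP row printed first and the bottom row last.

Answer: ......
......
......
..#..#
..####
.#..##
.##.##
..#.##

Derivation:
Drop 1: L rot1 at col 4 lands with bottom-row=0; cleared 0 line(s) (total 0); column heights now [0 0 0 0 3 1], max=3
Drop 2: I rot3 at col 5 lands with bottom-row=1; cleared 0 line(s) (total 0); column heights now [0 0 0 0 3 5], max=5
Drop 3: S rot1 at col 1 lands with bottom-row=0; cleared 0 line(s) (total 0); column heights now [0 3 2 0 3 5], max=5
Drop 4: J rot0 at col 2 lands with bottom-row=3; cleared 0 line(s) (total 0); column heights now [0 3 5 4 4 5], max=5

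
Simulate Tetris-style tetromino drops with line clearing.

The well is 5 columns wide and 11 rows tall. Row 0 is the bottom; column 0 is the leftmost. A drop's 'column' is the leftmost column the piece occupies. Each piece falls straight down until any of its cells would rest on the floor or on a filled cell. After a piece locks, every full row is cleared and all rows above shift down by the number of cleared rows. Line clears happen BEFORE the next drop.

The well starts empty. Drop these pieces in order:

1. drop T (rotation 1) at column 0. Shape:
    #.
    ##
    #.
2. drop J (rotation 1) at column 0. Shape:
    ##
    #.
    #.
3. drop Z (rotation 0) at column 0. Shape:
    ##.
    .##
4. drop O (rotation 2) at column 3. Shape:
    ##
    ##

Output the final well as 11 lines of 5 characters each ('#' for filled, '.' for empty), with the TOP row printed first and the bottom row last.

Drop 1: T rot1 at col 0 lands with bottom-row=0; cleared 0 line(s) (total 0); column heights now [3 2 0 0 0], max=3
Drop 2: J rot1 at col 0 lands with bottom-row=3; cleared 0 line(s) (total 0); column heights now [6 6 0 0 0], max=6
Drop 3: Z rot0 at col 0 lands with bottom-row=6; cleared 0 line(s) (total 0); column heights now [8 8 7 0 0], max=8
Drop 4: O rot2 at col 3 lands with bottom-row=0; cleared 0 line(s) (total 0); column heights now [8 8 7 2 2], max=8

Answer: .....
.....
.....
##...
.##..
##...
#....
#....
#....
##.##
#..##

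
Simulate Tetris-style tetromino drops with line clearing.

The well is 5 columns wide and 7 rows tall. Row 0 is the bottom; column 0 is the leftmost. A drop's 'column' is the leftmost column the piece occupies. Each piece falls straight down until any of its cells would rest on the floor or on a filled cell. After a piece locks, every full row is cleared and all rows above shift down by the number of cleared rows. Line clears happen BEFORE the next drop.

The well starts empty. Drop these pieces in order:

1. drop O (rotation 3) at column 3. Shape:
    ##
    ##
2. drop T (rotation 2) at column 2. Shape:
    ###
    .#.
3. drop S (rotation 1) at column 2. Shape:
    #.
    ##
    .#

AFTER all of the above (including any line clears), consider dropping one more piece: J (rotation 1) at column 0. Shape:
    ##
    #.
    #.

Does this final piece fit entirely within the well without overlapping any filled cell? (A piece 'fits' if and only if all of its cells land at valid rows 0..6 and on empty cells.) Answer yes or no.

Answer: yes

Derivation:
Drop 1: O rot3 at col 3 lands with bottom-row=0; cleared 0 line(s) (total 0); column heights now [0 0 0 2 2], max=2
Drop 2: T rot2 at col 2 lands with bottom-row=2; cleared 0 line(s) (total 0); column heights now [0 0 4 4 4], max=4
Drop 3: S rot1 at col 2 lands with bottom-row=4; cleared 0 line(s) (total 0); column heights now [0 0 7 6 4], max=7
Test piece J rot1 at col 0 (width 2): heights before test = [0 0 7 6 4]; fits = True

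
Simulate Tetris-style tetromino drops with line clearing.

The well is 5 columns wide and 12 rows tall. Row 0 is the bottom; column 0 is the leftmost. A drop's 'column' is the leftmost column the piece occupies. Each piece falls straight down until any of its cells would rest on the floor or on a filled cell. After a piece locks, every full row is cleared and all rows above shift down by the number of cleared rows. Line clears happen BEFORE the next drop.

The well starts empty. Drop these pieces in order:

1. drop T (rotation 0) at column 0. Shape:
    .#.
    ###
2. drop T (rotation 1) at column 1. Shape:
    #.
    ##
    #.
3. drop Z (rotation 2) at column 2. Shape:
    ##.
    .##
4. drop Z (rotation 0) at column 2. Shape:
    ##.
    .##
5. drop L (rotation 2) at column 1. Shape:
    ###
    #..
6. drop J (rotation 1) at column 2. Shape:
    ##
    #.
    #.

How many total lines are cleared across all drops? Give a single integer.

Drop 1: T rot0 at col 0 lands with bottom-row=0; cleared 0 line(s) (total 0); column heights now [1 2 1 0 0], max=2
Drop 2: T rot1 at col 1 lands with bottom-row=2; cleared 0 line(s) (total 0); column heights now [1 5 4 0 0], max=5
Drop 3: Z rot2 at col 2 lands with bottom-row=3; cleared 0 line(s) (total 0); column heights now [1 5 5 5 4], max=5
Drop 4: Z rot0 at col 2 lands with bottom-row=5; cleared 0 line(s) (total 0); column heights now [1 5 7 7 6], max=7
Drop 5: L rot2 at col 1 lands with bottom-row=6; cleared 0 line(s) (total 0); column heights now [1 8 8 8 6], max=8
Drop 6: J rot1 at col 2 lands with bottom-row=8; cleared 0 line(s) (total 0); column heights now [1 8 11 11 6], max=11

Answer: 0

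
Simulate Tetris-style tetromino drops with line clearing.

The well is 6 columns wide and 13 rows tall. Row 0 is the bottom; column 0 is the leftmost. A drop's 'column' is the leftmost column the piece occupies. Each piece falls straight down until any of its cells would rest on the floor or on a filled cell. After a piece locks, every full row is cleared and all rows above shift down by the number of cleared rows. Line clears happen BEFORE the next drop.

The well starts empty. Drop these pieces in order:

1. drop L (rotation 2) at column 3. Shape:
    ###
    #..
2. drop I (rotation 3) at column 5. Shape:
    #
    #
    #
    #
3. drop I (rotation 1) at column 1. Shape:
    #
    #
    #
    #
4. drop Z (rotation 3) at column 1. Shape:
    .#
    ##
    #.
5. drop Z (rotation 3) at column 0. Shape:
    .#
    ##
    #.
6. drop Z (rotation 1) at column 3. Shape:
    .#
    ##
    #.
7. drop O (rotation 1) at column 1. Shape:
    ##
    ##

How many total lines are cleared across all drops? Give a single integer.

Answer: 0

Derivation:
Drop 1: L rot2 at col 3 lands with bottom-row=0; cleared 0 line(s) (total 0); column heights now [0 0 0 2 2 2], max=2
Drop 2: I rot3 at col 5 lands with bottom-row=2; cleared 0 line(s) (total 0); column heights now [0 0 0 2 2 6], max=6
Drop 3: I rot1 at col 1 lands with bottom-row=0; cleared 0 line(s) (total 0); column heights now [0 4 0 2 2 6], max=6
Drop 4: Z rot3 at col 1 lands with bottom-row=4; cleared 0 line(s) (total 0); column heights now [0 6 7 2 2 6], max=7
Drop 5: Z rot3 at col 0 lands with bottom-row=5; cleared 0 line(s) (total 0); column heights now [7 8 7 2 2 6], max=8
Drop 6: Z rot1 at col 3 lands with bottom-row=2; cleared 0 line(s) (total 0); column heights now [7 8 7 4 5 6], max=8
Drop 7: O rot1 at col 1 lands with bottom-row=8; cleared 0 line(s) (total 0); column heights now [7 10 10 4 5 6], max=10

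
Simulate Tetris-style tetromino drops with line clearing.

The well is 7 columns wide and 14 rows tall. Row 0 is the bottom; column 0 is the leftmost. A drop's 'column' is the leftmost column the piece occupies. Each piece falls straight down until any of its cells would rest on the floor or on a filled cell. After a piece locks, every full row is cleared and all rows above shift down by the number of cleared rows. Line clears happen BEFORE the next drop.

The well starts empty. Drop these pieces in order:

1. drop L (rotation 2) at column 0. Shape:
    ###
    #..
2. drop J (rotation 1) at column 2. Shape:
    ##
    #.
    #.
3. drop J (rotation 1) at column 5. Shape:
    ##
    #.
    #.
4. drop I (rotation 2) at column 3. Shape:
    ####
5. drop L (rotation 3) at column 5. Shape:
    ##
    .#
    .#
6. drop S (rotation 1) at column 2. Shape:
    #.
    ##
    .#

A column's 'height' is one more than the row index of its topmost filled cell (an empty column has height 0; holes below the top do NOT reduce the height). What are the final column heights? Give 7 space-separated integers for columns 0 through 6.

Answer: 2 2 9 8 6 9 9

Derivation:
Drop 1: L rot2 at col 0 lands with bottom-row=0; cleared 0 line(s) (total 0); column heights now [2 2 2 0 0 0 0], max=2
Drop 2: J rot1 at col 2 lands with bottom-row=2; cleared 0 line(s) (total 0); column heights now [2 2 5 5 0 0 0], max=5
Drop 3: J rot1 at col 5 lands with bottom-row=0; cleared 0 line(s) (total 0); column heights now [2 2 5 5 0 3 3], max=5
Drop 4: I rot2 at col 3 lands with bottom-row=5; cleared 0 line(s) (total 0); column heights now [2 2 5 6 6 6 6], max=6
Drop 5: L rot3 at col 5 lands with bottom-row=6; cleared 0 line(s) (total 0); column heights now [2 2 5 6 6 9 9], max=9
Drop 6: S rot1 at col 2 lands with bottom-row=6; cleared 0 line(s) (total 0); column heights now [2 2 9 8 6 9 9], max=9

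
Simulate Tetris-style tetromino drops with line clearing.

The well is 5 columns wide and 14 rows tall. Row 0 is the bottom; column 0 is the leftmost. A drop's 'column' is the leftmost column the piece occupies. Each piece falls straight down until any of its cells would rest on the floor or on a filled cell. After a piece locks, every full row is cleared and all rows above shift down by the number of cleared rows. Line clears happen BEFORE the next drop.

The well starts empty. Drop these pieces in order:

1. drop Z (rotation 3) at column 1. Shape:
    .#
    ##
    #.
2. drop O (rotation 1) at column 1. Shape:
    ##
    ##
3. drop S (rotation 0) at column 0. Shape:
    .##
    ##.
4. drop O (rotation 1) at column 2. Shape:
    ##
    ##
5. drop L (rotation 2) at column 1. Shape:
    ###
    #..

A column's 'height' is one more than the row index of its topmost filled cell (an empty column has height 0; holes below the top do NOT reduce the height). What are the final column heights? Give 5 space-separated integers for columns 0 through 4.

Answer: 6 10 10 10 0

Derivation:
Drop 1: Z rot3 at col 1 lands with bottom-row=0; cleared 0 line(s) (total 0); column heights now [0 2 3 0 0], max=3
Drop 2: O rot1 at col 1 lands with bottom-row=3; cleared 0 line(s) (total 0); column heights now [0 5 5 0 0], max=5
Drop 3: S rot0 at col 0 lands with bottom-row=5; cleared 0 line(s) (total 0); column heights now [6 7 7 0 0], max=7
Drop 4: O rot1 at col 2 lands with bottom-row=7; cleared 0 line(s) (total 0); column heights now [6 7 9 9 0], max=9
Drop 5: L rot2 at col 1 lands with bottom-row=8; cleared 0 line(s) (total 0); column heights now [6 10 10 10 0], max=10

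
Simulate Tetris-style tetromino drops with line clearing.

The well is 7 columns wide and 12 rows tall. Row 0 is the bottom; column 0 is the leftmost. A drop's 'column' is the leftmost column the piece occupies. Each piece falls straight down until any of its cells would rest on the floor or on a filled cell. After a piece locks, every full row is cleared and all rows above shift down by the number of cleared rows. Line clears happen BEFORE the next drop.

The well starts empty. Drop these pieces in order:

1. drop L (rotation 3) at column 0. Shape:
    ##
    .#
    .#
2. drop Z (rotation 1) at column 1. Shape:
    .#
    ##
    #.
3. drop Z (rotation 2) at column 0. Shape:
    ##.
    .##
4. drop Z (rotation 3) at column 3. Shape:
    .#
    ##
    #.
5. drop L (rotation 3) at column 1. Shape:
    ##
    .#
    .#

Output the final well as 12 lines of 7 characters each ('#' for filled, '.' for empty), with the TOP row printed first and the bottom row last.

Drop 1: L rot3 at col 0 lands with bottom-row=0; cleared 0 line(s) (total 0); column heights now [3 3 0 0 0 0 0], max=3
Drop 2: Z rot1 at col 1 lands with bottom-row=3; cleared 0 line(s) (total 0); column heights now [3 5 6 0 0 0 0], max=6
Drop 3: Z rot2 at col 0 lands with bottom-row=6; cleared 0 line(s) (total 0); column heights now [8 8 7 0 0 0 0], max=8
Drop 4: Z rot3 at col 3 lands with bottom-row=0; cleared 0 line(s) (total 0); column heights now [8 8 7 2 3 0 0], max=8
Drop 5: L rot3 at col 1 lands with bottom-row=7; cleared 0 line(s) (total 0); column heights now [8 10 10 2 3 0 0], max=10

Answer: .......
.......
.##....
..#....
###....
.##....
..#....
.##....
.#.....
##..#..
.#.##..
.#.#...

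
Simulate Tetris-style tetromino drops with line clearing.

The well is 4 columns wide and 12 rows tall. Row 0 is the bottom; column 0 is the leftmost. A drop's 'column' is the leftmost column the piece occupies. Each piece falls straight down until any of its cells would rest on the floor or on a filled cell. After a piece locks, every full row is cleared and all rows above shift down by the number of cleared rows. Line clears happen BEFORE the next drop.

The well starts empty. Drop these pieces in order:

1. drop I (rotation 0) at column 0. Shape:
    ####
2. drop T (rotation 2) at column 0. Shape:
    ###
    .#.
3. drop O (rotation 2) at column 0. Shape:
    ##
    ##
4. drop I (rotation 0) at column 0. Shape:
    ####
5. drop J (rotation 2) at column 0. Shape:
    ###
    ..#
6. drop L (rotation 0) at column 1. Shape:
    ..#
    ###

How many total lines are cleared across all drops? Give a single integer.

Answer: 2

Derivation:
Drop 1: I rot0 at col 0 lands with bottom-row=0; cleared 1 line(s) (total 1); column heights now [0 0 0 0], max=0
Drop 2: T rot2 at col 0 lands with bottom-row=0; cleared 0 line(s) (total 1); column heights now [2 2 2 0], max=2
Drop 3: O rot2 at col 0 lands with bottom-row=2; cleared 0 line(s) (total 1); column heights now [4 4 2 0], max=4
Drop 4: I rot0 at col 0 lands with bottom-row=4; cleared 1 line(s) (total 2); column heights now [4 4 2 0], max=4
Drop 5: J rot2 at col 0 lands with bottom-row=3; cleared 0 line(s) (total 2); column heights now [5 5 5 0], max=5
Drop 6: L rot0 at col 1 lands with bottom-row=5; cleared 0 line(s) (total 2); column heights now [5 6 6 7], max=7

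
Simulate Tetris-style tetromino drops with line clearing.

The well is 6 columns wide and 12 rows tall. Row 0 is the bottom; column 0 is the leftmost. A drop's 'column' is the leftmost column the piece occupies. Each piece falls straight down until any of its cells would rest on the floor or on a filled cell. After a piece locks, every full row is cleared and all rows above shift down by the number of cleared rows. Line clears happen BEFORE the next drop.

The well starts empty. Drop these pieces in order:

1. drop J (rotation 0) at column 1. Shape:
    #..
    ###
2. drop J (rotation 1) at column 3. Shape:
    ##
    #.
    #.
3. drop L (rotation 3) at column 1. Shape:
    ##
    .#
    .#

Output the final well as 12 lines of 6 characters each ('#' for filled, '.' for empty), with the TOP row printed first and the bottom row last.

Answer: ......
......
......
......
......
......
......
......
.####.
..##..
.###..
.###..

Derivation:
Drop 1: J rot0 at col 1 lands with bottom-row=0; cleared 0 line(s) (total 0); column heights now [0 2 1 1 0 0], max=2
Drop 2: J rot1 at col 3 lands with bottom-row=1; cleared 0 line(s) (total 0); column heights now [0 2 1 4 4 0], max=4
Drop 3: L rot3 at col 1 lands with bottom-row=1; cleared 0 line(s) (total 0); column heights now [0 4 4 4 4 0], max=4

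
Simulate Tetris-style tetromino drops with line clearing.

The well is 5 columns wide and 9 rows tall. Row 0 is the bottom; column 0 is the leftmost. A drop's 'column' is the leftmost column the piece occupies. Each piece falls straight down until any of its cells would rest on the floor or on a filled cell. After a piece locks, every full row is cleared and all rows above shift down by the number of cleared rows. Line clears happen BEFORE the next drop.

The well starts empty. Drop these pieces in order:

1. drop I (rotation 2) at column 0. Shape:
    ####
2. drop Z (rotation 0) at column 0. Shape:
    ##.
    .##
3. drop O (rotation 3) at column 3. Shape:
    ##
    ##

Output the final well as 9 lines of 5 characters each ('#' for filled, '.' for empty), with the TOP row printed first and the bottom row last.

Answer: .....
.....
.....
.....
.....
.....
##.##
.####
####.

Derivation:
Drop 1: I rot2 at col 0 lands with bottom-row=0; cleared 0 line(s) (total 0); column heights now [1 1 1 1 0], max=1
Drop 2: Z rot0 at col 0 lands with bottom-row=1; cleared 0 line(s) (total 0); column heights now [3 3 2 1 0], max=3
Drop 3: O rot3 at col 3 lands with bottom-row=1; cleared 0 line(s) (total 0); column heights now [3 3 2 3 3], max=3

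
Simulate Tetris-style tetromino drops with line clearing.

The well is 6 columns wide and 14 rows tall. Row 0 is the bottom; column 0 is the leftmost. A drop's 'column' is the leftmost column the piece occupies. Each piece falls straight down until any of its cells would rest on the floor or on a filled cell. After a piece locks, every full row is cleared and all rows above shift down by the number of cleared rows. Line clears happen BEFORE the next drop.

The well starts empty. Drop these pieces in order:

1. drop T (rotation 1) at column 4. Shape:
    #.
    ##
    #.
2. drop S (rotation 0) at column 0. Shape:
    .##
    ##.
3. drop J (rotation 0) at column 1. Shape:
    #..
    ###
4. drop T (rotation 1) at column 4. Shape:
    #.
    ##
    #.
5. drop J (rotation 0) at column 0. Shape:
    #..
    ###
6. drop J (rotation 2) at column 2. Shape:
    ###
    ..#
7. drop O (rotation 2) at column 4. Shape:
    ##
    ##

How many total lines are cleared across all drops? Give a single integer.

Drop 1: T rot1 at col 4 lands with bottom-row=0; cleared 0 line(s) (total 0); column heights now [0 0 0 0 3 2], max=3
Drop 2: S rot0 at col 0 lands with bottom-row=0; cleared 0 line(s) (total 0); column heights now [1 2 2 0 3 2], max=3
Drop 3: J rot0 at col 1 lands with bottom-row=2; cleared 0 line(s) (total 0); column heights now [1 4 3 3 3 2], max=4
Drop 4: T rot1 at col 4 lands with bottom-row=3; cleared 0 line(s) (total 0); column heights now [1 4 3 3 6 5], max=6
Drop 5: J rot0 at col 0 lands with bottom-row=4; cleared 0 line(s) (total 0); column heights now [6 5 5 3 6 5], max=6
Drop 6: J rot2 at col 2 lands with bottom-row=6; cleared 0 line(s) (total 0); column heights now [6 5 8 8 8 5], max=8
Drop 7: O rot2 at col 4 lands with bottom-row=8; cleared 0 line(s) (total 0); column heights now [6 5 8 8 10 10], max=10

Answer: 0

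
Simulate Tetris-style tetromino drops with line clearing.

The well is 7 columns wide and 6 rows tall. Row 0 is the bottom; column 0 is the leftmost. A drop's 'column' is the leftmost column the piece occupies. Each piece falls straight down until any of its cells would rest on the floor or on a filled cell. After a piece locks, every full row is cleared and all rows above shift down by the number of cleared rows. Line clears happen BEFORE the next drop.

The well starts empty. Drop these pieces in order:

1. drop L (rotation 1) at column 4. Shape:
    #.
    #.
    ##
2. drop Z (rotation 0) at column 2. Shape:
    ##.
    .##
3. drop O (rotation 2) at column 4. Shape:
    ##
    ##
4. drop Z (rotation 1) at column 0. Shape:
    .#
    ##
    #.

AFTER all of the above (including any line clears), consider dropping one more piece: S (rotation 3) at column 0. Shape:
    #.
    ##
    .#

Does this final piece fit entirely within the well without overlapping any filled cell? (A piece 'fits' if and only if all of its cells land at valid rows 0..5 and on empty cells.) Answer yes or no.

Answer: yes

Derivation:
Drop 1: L rot1 at col 4 lands with bottom-row=0; cleared 0 line(s) (total 0); column heights now [0 0 0 0 3 1 0], max=3
Drop 2: Z rot0 at col 2 lands with bottom-row=3; cleared 0 line(s) (total 0); column heights now [0 0 5 5 4 1 0], max=5
Drop 3: O rot2 at col 4 lands with bottom-row=4; cleared 0 line(s) (total 0); column heights now [0 0 5 5 6 6 0], max=6
Drop 4: Z rot1 at col 0 lands with bottom-row=0; cleared 0 line(s) (total 0); column heights now [2 3 5 5 6 6 0], max=6
Test piece S rot3 at col 0 (width 2): heights before test = [2 3 5 5 6 6 0]; fits = True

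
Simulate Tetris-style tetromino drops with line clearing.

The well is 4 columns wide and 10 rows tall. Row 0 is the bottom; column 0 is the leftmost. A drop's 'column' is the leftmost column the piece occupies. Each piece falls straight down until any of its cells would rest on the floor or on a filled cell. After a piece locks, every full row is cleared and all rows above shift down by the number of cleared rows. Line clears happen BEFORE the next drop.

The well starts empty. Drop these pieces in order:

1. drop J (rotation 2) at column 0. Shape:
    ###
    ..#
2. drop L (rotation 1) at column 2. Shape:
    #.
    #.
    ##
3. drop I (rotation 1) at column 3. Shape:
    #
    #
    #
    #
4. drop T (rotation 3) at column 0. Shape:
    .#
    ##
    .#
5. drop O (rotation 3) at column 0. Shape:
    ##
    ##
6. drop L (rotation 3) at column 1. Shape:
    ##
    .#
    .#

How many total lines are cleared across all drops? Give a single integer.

Answer: 3

Derivation:
Drop 1: J rot2 at col 0 lands with bottom-row=0; cleared 0 line(s) (total 0); column heights now [2 2 2 0], max=2
Drop 2: L rot1 at col 2 lands with bottom-row=2; cleared 0 line(s) (total 0); column heights now [2 2 5 3], max=5
Drop 3: I rot1 at col 3 lands with bottom-row=3; cleared 0 line(s) (total 0); column heights now [2 2 5 7], max=7
Drop 4: T rot3 at col 0 lands with bottom-row=2; cleared 1 line(s) (total 1); column heights now [2 4 4 6], max=6
Drop 5: O rot3 at col 0 lands with bottom-row=4; cleared 0 line(s) (total 1); column heights now [6 6 4 6], max=6
Drop 6: L rot3 at col 1 lands with bottom-row=4; cleared 2 line(s) (total 3); column heights now [2 5 5 4], max=5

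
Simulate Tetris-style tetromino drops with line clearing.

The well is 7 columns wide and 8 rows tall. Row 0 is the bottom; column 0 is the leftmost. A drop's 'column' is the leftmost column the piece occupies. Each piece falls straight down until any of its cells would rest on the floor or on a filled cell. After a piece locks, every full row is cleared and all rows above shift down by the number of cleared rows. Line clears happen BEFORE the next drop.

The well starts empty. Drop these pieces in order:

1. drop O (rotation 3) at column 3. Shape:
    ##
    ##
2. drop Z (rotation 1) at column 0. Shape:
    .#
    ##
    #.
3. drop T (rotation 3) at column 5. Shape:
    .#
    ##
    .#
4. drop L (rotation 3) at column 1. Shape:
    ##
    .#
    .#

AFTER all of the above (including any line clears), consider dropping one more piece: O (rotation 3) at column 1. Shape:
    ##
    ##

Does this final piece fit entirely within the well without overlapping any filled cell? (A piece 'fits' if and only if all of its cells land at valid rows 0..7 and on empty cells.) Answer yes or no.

Drop 1: O rot3 at col 3 lands with bottom-row=0; cleared 0 line(s) (total 0); column heights now [0 0 0 2 2 0 0], max=2
Drop 2: Z rot1 at col 0 lands with bottom-row=0; cleared 0 line(s) (total 0); column heights now [2 3 0 2 2 0 0], max=3
Drop 3: T rot3 at col 5 lands with bottom-row=0; cleared 0 line(s) (total 0); column heights now [2 3 0 2 2 2 3], max=3
Drop 4: L rot3 at col 1 lands with bottom-row=1; cleared 1 line(s) (total 1); column heights now [1 3 3 1 1 0 2], max=3
Test piece O rot3 at col 1 (width 2): heights before test = [1 3 3 1 1 0 2]; fits = True

Answer: yes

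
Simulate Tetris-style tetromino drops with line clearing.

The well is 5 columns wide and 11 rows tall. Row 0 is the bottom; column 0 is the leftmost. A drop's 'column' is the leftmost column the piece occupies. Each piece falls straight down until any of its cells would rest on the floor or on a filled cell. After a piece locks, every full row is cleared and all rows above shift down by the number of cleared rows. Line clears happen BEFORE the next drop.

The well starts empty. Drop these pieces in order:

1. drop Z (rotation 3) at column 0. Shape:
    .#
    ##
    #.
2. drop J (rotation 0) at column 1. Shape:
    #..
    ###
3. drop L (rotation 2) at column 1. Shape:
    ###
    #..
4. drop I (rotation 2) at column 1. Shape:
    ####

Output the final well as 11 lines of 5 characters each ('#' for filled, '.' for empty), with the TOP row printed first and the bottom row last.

Answer: .....
.....
.....
.####
.###.
.#...
.#...
.###.
.#...
##...
#....

Derivation:
Drop 1: Z rot3 at col 0 lands with bottom-row=0; cleared 0 line(s) (total 0); column heights now [2 3 0 0 0], max=3
Drop 2: J rot0 at col 1 lands with bottom-row=3; cleared 0 line(s) (total 0); column heights now [2 5 4 4 0], max=5
Drop 3: L rot2 at col 1 lands with bottom-row=5; cleared 0 line(s) (total 0); column heights now [2 7 7 7 0], max=7
Drop 4: I rot2 at col 1 lands with bottom-row=7; cleared 0 line(s) (total 0); column heights now [2 8 8 8 8], max=8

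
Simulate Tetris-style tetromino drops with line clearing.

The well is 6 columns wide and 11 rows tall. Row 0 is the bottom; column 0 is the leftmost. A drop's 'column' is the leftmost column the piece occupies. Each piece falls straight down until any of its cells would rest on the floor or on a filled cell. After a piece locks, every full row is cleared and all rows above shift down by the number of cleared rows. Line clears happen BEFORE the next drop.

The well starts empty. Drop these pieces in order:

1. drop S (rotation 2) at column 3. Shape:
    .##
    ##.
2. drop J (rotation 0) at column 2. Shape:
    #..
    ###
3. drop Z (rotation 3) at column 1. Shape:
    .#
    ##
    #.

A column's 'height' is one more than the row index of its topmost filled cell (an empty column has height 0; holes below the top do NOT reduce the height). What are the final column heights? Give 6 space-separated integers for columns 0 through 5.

Drop 1: S rot2 at col 3 lands with bottom-row=0; cleared 0 line(s) (total 0); column heights now [0 0 0 1 2 2], max=2
Drop 2: J rot0 at col 2 lands with bottom-row=2; cleared 0 line(s) (total 0); column heights now [0 0 4 3 3 2], max=4
Drop 3: Z rot3 at col 1 lands with bottom-row=3; cleared 0 line(s) (total 0); column heights now [0 5 6 3 3 2], max=6

Answer: 0 5 6 3 3 2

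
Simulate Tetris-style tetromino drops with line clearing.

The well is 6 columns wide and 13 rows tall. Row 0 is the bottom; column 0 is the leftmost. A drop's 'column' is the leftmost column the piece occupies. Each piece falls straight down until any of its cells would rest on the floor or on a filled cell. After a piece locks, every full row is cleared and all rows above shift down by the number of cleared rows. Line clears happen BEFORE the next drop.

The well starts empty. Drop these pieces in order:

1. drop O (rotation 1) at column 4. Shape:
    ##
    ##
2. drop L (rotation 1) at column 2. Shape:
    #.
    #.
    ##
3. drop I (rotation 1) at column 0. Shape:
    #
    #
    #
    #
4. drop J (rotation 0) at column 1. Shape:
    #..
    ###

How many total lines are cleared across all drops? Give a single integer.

Answer: 0

Derivation:
Drop 1: O rot1 at col 4 lands with bottom-row=0; cleared 0 line(s) (total 0); column heights now [0 0 0 0 2 2], max=2
Drop 2: L rot1 at col 2 lands with bottom-row=0; cleared 0 line(s) (total 0); column heights now [0 0 3 1 2 2], max=3
Drop 3: I rot1 at col 0 lands with bottom-row=0; cleared 0 line(s) (total 0); column heights now [4 0 3 1 2 2], max=4
Drop 4: J rot0 at col 1 lands with bottom-row=3; cleared 0 line(s) (total 0); column heights now [4 5 4 4 2 2], max=5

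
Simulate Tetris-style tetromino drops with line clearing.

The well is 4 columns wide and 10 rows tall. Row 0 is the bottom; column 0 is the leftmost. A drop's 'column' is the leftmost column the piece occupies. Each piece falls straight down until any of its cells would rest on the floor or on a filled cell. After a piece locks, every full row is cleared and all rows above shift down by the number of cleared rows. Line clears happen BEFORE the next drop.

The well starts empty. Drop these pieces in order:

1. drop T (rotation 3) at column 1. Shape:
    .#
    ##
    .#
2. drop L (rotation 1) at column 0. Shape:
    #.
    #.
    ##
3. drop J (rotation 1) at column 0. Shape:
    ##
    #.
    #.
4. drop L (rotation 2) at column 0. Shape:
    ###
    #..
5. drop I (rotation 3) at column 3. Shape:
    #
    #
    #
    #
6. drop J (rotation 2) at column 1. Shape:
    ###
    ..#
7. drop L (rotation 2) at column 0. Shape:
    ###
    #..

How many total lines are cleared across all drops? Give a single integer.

Drop 1: T rot3 at col 1 lands with bottom-row=0; cleared 0 line(s) (total 0); column heights now [0 2 3 0], max=3
Drop 2: L rot1 at col 0 lands with bottom-row=2; cleared 0 line(s) (total 0); column heights now [5 3 3 0], max=5
Drop 3: J rot1 at col 0 lands with bottom-row=5; cleared 0 line(s) (total 0); column heights now [8 8 3 0], max=8
Drop 4: L rot2 at col 0 lands with bottom-row=8; cleared 0 line(s) (total 0); column heights now [10 10 10 0], max=10
Drop 5: I rot3 at col 3 lands with bottom-row=0; cleared 1 line(s) (total 1); column heights now [9 9 9 3], max=9
Drop 6: J rot2 at col 1 lands with bottom-row=8; cleared 1 line(s) (total 2); column heights now [8 9 9 9], max=9
Drop 7: L rot2 at col 0 lands with bottom-row=8; cleared 1 line(s) (total 3); column heights now [9 9 9 3], max=9

Answer: 3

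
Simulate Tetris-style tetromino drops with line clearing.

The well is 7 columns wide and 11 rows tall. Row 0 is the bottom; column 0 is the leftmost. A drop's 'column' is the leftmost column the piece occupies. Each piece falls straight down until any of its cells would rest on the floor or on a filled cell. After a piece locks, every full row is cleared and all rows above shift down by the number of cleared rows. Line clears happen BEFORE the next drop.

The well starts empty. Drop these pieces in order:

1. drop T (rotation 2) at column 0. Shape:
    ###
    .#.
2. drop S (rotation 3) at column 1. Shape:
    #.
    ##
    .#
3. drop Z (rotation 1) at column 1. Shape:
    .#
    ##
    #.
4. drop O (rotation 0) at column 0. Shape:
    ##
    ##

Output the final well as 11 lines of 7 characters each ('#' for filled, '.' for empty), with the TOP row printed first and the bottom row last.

Drop 1: T rot2 at col 0 lands with bottom-row=0; cleared 0 line(s) (total 0); column heights now [2 2 2 0 0 0 0], max=2
Drop 2: S rot3 at col 1 lands with bottom-row=2; cleared 0 line(s) (total 0); column heights now [2 5 4 0 0 0 0], max=5
Drop 3: Z rot1 at col 1 lands with bottom-row=5; cleared 0 line(s) (total 0); column heights now [2 7 8 0 0 0 0], max=8
Drop 4: O rot0 at col 0 lands with bottom-row=7; cleared 0 line(s) (total 0); column heights now [9 9 8 0 0 0 0], max=9

Answer: .......
.......
##.....
###....
.##....
.#.....
.#.....
.##....
..#....
###....
.#.....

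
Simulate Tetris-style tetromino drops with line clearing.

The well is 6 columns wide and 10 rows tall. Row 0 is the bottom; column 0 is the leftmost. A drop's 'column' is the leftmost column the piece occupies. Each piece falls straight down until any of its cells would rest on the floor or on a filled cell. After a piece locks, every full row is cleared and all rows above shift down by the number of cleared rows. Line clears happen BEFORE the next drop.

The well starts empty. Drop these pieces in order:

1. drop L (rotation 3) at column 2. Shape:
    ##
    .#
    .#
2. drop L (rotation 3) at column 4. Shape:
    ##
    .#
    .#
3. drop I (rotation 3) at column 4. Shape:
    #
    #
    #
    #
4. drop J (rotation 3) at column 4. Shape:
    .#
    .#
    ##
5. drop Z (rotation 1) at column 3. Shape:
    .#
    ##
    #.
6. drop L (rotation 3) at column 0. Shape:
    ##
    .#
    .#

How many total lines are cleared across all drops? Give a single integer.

Answer: 1

Derivation:
Drop 1: L rot3 at col 2 lands with bottom-row=0; cleared 0 line(s) (total 0); column heights now [0 0 3 3 0 0], max=3
Drop 2: L rot3 at col 4 lands with bottom-row=0; cleared 0 line(s) (total 0); column heights now [0 0 3 3 3 3], max=3
Drop 3: I rot3 at col 4 lands with bottom-row=3; cleared 0 line(s) (total 0); column heights now [0 0 3 3 7 3], max=7
Drop 4: J rot3 at col 4 lands with bottom-row=7; cleared 0 line(s) (total 0); column heights now [0 0 3 3 8 10], max=10
Drop 5: Z rot1 at col 3 lands with bottom-row=7; cleared 0 line(s) (total 0); column heights now [0 0 3 9 10 10], max=10
Drop 6: L rot3 at col 0 lands with bottom-row=0; cleared 1 line(s) (total 1); column heights now [0 2 0 8 9 9], max=9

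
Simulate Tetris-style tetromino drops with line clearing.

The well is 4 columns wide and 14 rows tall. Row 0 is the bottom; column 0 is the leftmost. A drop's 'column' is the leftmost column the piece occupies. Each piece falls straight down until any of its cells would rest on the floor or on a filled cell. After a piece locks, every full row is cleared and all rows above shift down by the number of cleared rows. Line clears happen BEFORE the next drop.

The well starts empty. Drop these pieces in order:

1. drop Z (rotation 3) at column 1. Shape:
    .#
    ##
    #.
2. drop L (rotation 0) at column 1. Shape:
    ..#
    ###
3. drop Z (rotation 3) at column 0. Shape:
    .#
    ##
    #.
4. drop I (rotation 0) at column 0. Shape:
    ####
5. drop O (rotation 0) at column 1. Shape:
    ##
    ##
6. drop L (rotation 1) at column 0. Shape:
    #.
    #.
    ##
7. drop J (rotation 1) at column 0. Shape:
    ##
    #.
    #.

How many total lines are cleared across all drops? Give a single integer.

Drop 1: Z rot3 at col 1 lands with bottom-row=0; cleared 0 line(s) (total 0); column heights now [0 2 3 0], max=3
Drop 2: L rot0 at col 1 lands with bottom-row=3; cleared 0 line(s) (total 0); column heights now [0 4 4 5], max=5
Drop 3: Z rot3 at col 0 lands with bottom-row=3; cleared 1 line(s) (total 1); column heights now [4 5 3 4], max=5
Drop 4: I rot0 at col 0 lands with bottom-row=5; cleared 1 line(s) (total 2); column heights now [4 5 3 4], max=5
Drop 5: O rot0 at col 1 lands with bottom-row=5; cleared 0 line(s) (total 2); column heights now [4 7 7 4], max=7
Drop 6: L rot1 at col 0 lands with bottom-row=7; cleared 0 line(s) (total 2); column heights now [10 8 7 4], max=10
Drop 7: J rot1 at col 0 lands with bottom-row=10; cleared 0 line(s) (total 2); column heights now [13 13 7 4], max=13

Answer: 2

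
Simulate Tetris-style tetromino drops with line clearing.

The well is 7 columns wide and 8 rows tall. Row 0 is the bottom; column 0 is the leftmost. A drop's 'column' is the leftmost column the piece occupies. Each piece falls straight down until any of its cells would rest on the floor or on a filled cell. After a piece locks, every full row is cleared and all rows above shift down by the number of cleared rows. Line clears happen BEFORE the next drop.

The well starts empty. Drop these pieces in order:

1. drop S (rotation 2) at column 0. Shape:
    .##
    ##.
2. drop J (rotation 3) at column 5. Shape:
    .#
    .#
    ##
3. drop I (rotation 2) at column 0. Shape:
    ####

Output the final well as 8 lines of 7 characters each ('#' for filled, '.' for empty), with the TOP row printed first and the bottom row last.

Answer: .......
.......
.......
.......
.......
####..#
.##...#
##...##

Derivation:
Drop 1: S rot2 at col 0 lands with bottom-row=0; cleared 0 line(s) (total 0); column heights now [1 2 2 0 0 0 0], max=2
Drop 2: J rot3 at col 5 lands with bottom-row=0; cleared 0 line(s) (total 0); column heights now [1 2 2 0 0 1 3], max=3
Drop 3: I rot2 at col 0 lands with bottom-row=2; cleared 0 line(s) (total 0); column heights now [3 3 3 3 0 1 3], max=3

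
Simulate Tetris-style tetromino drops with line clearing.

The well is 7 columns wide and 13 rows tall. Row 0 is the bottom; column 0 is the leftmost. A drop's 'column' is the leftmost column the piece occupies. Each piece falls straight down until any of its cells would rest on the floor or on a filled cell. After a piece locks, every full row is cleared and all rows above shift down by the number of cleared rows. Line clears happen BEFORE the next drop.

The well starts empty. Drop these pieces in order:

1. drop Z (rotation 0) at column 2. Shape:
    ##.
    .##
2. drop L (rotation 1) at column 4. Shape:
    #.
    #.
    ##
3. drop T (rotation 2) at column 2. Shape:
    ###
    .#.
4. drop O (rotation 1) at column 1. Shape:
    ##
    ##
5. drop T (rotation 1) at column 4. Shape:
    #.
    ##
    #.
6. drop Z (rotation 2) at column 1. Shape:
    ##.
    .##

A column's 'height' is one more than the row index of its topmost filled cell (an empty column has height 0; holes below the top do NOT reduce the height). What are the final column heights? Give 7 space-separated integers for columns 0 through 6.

Drop 1: Z rot0 at col 2 lands with bottom-row=0; cleared 0 line(s) (total 0); column heights now [0 0 2 2 1 0 0], max=2
Drop 2: L rot1 at col 4 lands with bottom-row=1; cleared 0 line(s) (total 0); column heights now [0 0 2 2 4 2 0], max=4
Drop 3: T rot2 at col 2 lands with bottom-row=3; cleared 0 line(s) (total 0); column heights now [0 0 5 5 5 2 0], max=5
Drop 4: O rot1 at col 1 lands with bottom-row=5; cleared 0 line(s) (total 0); column heights now [0 7 7 5 5 2 0], max=7
Drop 5: T rot1 at col 4 lands with bottom-row=5; cleared 0 line(s) (total 0); column heights now [0 7 7 5 8 7 0], max=8
Drop 6: Z rot2 at col 1 lands with bottom-row=7; cleared 0 line(s) (total 0); column heights now [0 9 9 8 8 7 0], max=9

Answer: 0 9 9 8 8 7 0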